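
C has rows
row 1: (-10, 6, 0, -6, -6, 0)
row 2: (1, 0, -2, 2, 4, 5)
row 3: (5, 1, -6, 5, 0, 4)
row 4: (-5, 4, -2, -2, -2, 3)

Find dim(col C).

Row reduce to echelon form.
R2 ← R2 + (1/10)·R1: [0, 3/5, -2, 7/5, 17/5, 5]
R3 ← R3 + (1/2)·R1: [0, 4, -6, 2, -3, 4]
R4 ← R4 − (1/2)·R1: [0, 1, -2, 1, 1, 3]
R3 ← R3 − (20/3)·R2: [0, 0, 22/3, -22/3, -77/3, -88/3]
R4 ← R4 − (5/3)·R2: [0, 0, 4/3, -4/3, -14/3, -16/3]
R4 ← R4 − (2/11)·R3: [0, 0, 0, 0, 0, 0]
Echelon form has 3 nonzero rows, so rank(C) = 3.
The column space has dimension equal to the rank: 3.

3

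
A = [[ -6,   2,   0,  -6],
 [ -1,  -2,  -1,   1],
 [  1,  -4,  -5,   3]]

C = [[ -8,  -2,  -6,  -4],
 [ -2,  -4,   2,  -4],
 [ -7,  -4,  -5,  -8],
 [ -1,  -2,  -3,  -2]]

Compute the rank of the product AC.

First compute AC:
[[ 50,  16,  58,  28],
 [ 18,  12,   4,  18],
 [ 32,  28,   2,  46]]
Now row reduce the product.
R2 ← R2 − (9/25)·R1: [0, 156/25, -422/25, 198/25]
R3 ← R3 − (16/25)·R1: [0, 444/25, -878/25, 702/25]
R3 ← R3 − (37/13)·R2: [0, 0, 168/13, 72/13]
3 nonzero rows, so rank(AC) = 3.

3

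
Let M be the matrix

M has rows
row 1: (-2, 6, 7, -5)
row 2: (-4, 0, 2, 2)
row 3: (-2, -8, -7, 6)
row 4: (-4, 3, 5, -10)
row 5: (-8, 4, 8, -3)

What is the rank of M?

Row reduce to echelon form.
R2 ← R2 − (2)·R1: [0, -12, -12, 12]
R3 ← R3 − R1: [0, -14, -14, 11]
R4 ← R4 − (2)·R1: [0, -9, -9, 0]
R5 ← R5 − (4)·R1: [0, -20, -20, 17]
R3 ← R3 − (7/6)·R2: [0, 0, 0, -3]
R4 ← R4 − (3/4)·R2: [0, 0, 0, -9]
R5 ← R5 − (5/3)·R2: [0, 0, 0, -3]
R4 ← R4 − (3)·R3: [0, 0, 0, 0]
R5 ← R5 − R3: [0, 0, 0, 0]
Echelon form has 3 nonzero rows, so rank(M) = 3.

3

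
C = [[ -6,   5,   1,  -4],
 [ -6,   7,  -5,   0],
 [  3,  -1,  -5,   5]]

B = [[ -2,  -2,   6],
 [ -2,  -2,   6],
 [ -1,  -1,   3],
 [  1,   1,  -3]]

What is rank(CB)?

First compute CB:
[[ -3,  -3,   9],
 [  3,   3,  -9],
 [  6,   6, -18]]
Now row reduce the product.
R2 ← R2 + R1: [0, 0, 0]
R3 ← R3 + (2)·R1: [0, 0, 0]
1 nonzero row, so rank(CB) = 1.

1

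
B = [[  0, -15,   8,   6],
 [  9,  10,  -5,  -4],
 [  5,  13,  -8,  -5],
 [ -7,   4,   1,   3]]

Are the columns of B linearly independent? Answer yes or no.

Row reduce B to echelon form.
Swap R1 ↔ R2
R3 ← R3 − (5/9)·R1: [0, 67/9, -47/9, -25/9]
R4 ← R4 + (7/9)·R1: [0, 106/9, -26/9, -1/9]
R3 ← R3 + (67/135)·R2: [0, 0, -169/135, 1/5]
R4 ← R4 + (106/135)·R2: [0, 0, 458/135, 23/5]
R4 ← R4 + (458/169)·R3: [0, 0, 0, 869/169]
4 pivots among 4 columns.
Every column is a pivot column, so the columns are linearly independent.

yes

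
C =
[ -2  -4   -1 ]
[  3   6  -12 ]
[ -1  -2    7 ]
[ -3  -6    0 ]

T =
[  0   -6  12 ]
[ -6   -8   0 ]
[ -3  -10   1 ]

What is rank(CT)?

2

First compute CT:
[[ 27,  54, -25],
 [  0,  54,  24],
 [ -9, -48,  -5],
 [ 36,  66, -36]]
Now row reduce the product.
R3 ← R3 + (1/3)·R1: [0, -30, -40/3]
R4 ← R4 − (4/3)·R1: [0, -6, -8/3]
R3 ← R3 + (5/9)·R2: [0, 0, 0]
R4 ← R4 + (1/9)·R2: [0, 0, 0]
2 nonzero rows, so rank(CT) = 2.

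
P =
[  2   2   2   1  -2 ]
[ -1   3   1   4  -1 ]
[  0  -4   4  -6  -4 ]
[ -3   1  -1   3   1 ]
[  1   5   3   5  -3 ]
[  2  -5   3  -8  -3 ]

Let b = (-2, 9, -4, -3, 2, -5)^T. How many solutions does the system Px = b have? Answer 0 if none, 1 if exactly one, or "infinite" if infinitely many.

0

Row reduce the augmented matrix [P | b].
R2 ← R2 + (1/2)·R1: [0, 4, 2, 9/2, -2, 8]
R4 ← R4 + (3/2)·R1: [0, 4, 2, 9/2, -2, -6]
R5 ← R5 − (1/2)·R1: [0, 4, 2, 9/2, -2, 3]
R6 ← R6 − R1: [0, -7, 1, -9, -1, -3]
R3 ← R3 + R2: [0, 0, 6, -3/2, -6, 4]
R4 ← R4 − R2: [0, 0, 0, 0, 0, -14]
R5 ← R5 − R2: [0, 0, 0, 0, 0, -5]
R6 ← R6 + (7/4)·R2: [0, 0, 9/2, -9/8, -9/2, 11]
R6 ← R6 − (3/4)·R3: [0, 0, 0, 0, 0, 8]
R5 ← R5 − (5/14)·R4: [0, 0, 0, 0, 0, 0]
R6 ← R6 + (4/7)·R4: [0, 0, 0, 0, 0, 0]
The echelon form has 4 nonzero rows; the last pivot sits in the augmented column, so rank(P) = 3 but rank([P|b]) = 4.
Since the ranks differ, the system is inconsistent.
It has no solutions.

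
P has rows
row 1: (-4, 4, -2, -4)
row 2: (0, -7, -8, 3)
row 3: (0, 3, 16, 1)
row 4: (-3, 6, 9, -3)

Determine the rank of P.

Row reduce to echelon form.
R4 ← R4 − (3/4)·R1: [0, 3, 21/2, 0]
R3 ← R3 + (3/7)·R2: [0, 0, 88/7, 16/7]
R4 ← R4 + (3/7)·R2: [0, 0, 99/14, 9/7]
R4 ← R4 − (9/16)·R3: [0, 0, 0, 0]
Echelon form has 3 nonzero rows, so rank(P) = 3.

3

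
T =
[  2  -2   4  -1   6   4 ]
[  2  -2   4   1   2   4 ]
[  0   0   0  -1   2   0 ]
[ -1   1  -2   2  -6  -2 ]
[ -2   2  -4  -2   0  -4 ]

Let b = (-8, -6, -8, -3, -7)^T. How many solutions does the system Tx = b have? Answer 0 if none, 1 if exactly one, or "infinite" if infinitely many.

Row reduce the augmented matrix [T | b].
R2 ← R2 − R1: [0, 0, 0, 2, -4, 0, 2]
R4 ← R4 + (1/2)·R1: [0, 0, 0, 3/2, -3, 0, -7]
R5 ← R5 + R1: [0, 0, 0, -3, 6, 0, -15]
R3 ← R3 + (1/2)·R2: [0, 0, 0, 0, 0, 0, -7]
R4 ← R4 − (3/4)·R2: [0, 0, 0, 0, 0, 0, -17/2]
R5 ← R5 + (3/2)·R2: [0, 0, 0, 0, 0, 0, -12]
R4 ← R4 − (17/14)·R3: [0, 0, 0, 0, 0, 0, 0]
R5 ← R5 − (12/7)·R3: [0, 0, 0, 0, 0, 0, 0]
The echelon form has 3 nonzero rows; the last pivot sits in the augmented column, so rank(T) = 2 but rank([T|b]) = 3.
Since the ranks differ, the system is inconsistent.
It has no solutions.

0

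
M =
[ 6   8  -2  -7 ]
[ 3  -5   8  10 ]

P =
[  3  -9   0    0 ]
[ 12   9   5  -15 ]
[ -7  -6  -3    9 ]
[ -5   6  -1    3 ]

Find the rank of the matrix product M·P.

2

First compute MP:
[[163, -12,  53, -159],
 [-157, -60, -59, 177]]
Now row reduce the product.
R2 ← R2 + (157/163)·R1: [0, -11664/163, -1296/163, 3888/163]
2 nonzero rows, so rank(MP) = 2.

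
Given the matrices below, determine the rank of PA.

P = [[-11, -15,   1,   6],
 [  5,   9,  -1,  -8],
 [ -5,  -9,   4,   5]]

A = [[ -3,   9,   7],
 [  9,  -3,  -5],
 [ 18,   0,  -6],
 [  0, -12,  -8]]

2

First compute PA:
[[-84, -126, -56],
 [ 48, 114,  60],
 [  6, -78, -54]]
Now row reduce the product.
R2 ← R2 + (4/7)·R1: [0, 42, 28]
R3 ← R3 + (1/14)·R1: [0, -87, -58]
R3 ← R3 + (29/14)·R2: [0, 0, 0]
2 nonzero rows, so rank(PA) = 2.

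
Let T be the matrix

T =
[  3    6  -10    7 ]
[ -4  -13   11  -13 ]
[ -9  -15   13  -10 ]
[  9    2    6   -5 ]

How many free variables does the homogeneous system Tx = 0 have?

0

Row reduce to echelon form.
R2 ← R2 + (4/3)·R1: [0, -5, -7/3, -11/3]
R3 ← R3 + (3)·R1: [0, 3, -17, 11]
R4 ← R4 − (3)·R1: [0, -16, 36, -26]
R3 ← R3 + (3/5)·R2: [0, 0, -92/5, 44/5]
R4 ← R4 − (16/5)·R2: [0, 0, 652/15, -214/15]
R4 ← R4 + (163/69)·R3: [0, 0, 0, 150/23]
4 nonzero rows, so rank(T) = 4.
T has 4 columns; by rank–nullity, nullity = 4 − 4 = 0.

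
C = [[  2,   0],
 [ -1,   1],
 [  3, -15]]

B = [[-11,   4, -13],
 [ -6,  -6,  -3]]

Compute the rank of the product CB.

2

First compute CB:
[[-22,   8, -26],
 [  5, -10,  10],
 [ 57, 102,   6]]
Now row reduce the product.
R2 ← R2 + (5/22)·R1: [0, -90/11, 45/11]
R3 ← R3 + (57/22)·R1: [0, 1350/11, -675/11]
R3 ← R3 + (15)·R2: [0, 0, 0]
2 nonzero rows, so rank(CB) = 2.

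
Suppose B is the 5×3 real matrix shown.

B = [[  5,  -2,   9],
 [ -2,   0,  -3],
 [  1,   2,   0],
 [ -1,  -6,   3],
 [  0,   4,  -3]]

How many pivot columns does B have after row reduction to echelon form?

2

Row reduce to echelon form.
R2 ← R2 + (2/5)·R1: [0, -4/5, 3/5]
R3 ← R3 − (1/5)·R1: [0, 12/5, -9/5]
R4 ← R4 + (1/5)·R1: [0, -32/5, 24/5]
R3 ← R3 + (3)·R2: [0, 0, 0]
R4 ← R4 − (8)·R2: [0, 0, 0]
R5 ← R5 + (5)·R2: [0, 0, 0]
Echelon form has 2 nonzero rows, so rank(B) = 2.
Each nonzero row contributes one pivot column: 2 pivot columns.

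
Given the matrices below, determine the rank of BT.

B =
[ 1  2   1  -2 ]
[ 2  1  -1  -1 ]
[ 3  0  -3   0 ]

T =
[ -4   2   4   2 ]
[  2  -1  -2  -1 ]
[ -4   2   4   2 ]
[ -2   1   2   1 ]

0

First compute BT:
[[  0,   0,   0,   0],
 [  0,   0,   0,   0],
 [  0,   0,   0,   0]]
Now row reduce the product.
0 nonzero rows, so rank(BT) = 0.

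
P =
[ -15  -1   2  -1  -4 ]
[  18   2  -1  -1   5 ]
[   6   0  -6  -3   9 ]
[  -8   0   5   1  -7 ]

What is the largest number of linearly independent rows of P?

Row reduce to echelon form.
R2 ← R2 + (6/5)·R1: [0, 4/5, 7/5, -11/5, 1/5]
R3 ← R3 + (2/5)·R1: [0, -2/5, -26/5, -17/5, 37/5]
R4 ← R4 − (8/15)·R1: [0, 8/15, 59/15, 23/15, -73/15]
R3 ← R3 + (1/2)·R2: [0, 0, -9/2, -9/2, 15/2]
R4 ← R4 − (2/3)·R2: [0, 0, 3, 3, -5]
R4 ← R4 + (2/3)·R3: [0, 0, 0, 0, 0]
Echelon form has 3 nonzero rows, so rank(P) = 3.
The rank gives the maximum number of linearly independent rows: 3.

3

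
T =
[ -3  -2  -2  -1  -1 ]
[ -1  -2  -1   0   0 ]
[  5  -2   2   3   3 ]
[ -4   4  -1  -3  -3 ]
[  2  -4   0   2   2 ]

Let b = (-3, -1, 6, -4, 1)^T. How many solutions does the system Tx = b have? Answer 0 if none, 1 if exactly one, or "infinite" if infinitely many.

Row reduce the augmented matrix [T | b].
R2 ← R2 − (1/3)·R1: [0, -4/3, -1/3, 1/3, 1/3, 0]
R3 ← R3 + (5/3)·R1: [0, -16/3, -4/3, 4/3, 4/3, 1]
R4 ← R4 − (4/3)·R1: [0, 20/3, 5/3, -5/3, -5/3, 0]
R5 ← R5 + (2/3)·R1: [0, -16/3, -4/3, 4/3, 4/3, -1]
R3 ← R3 − (4)·R2: [0, 0, 0, 0, 0, 1]
R4 ← R4 + (5)·R2: [0, 0, 0, 0, 0, 0]
R5 ← R5 − (4)·R2: [0, 0, 0, 0, 0, -1]
R5 ← R5 + R3: [0, 0, 0, 0, 0, 0]
The echelon form has 3 nonzero rows; the last pivot sits in the augmented column, so rank(T) = 2 but rank([T|b]) = 3.
Since the ranks differ, the system is inconsistent.
It has no solutions.

0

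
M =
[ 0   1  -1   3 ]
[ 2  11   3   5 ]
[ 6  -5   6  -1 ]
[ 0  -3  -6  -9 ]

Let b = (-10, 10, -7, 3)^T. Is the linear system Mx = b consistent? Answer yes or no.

Row reduce the augmented matrix [M | b].
Swap R1 ↔ R2
R3 ← R3 − (3)·R1: [0, -38, -3, -16, -37]
R3 ← R3 + (38)·R2: [0, 0, -41, 98, -417]
R4 ← R4 + (3)·R2: [0, 0, -9, 0, -27]
R4 ← R4 − (9/41)·R3: [0, 0, 0, -882/41, 2646/41]
The echelon form has 4 nonzero rows, and every pivot lies in the first 4 columns, so rank(M) = rank([M|b]) = 4.
The system is consistent.

yes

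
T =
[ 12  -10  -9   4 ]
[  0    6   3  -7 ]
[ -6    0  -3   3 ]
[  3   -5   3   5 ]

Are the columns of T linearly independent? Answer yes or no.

Row reduce T to echelon form.
R3 ← R3 + (1/2)·R1: [0, -5, -15/2, 5]
R4 ← R4 − (1/4)·R1: [0, -5/2, 21/4, 4]
R3 ← R3 + (5/6)·R2: [0, 0, -5, -5/6]
R4 ← R4 + (5/12)·R2: [0, 0, 13/2, 13/12]
R4 ← R4 + (13/10)·R3: [0, 0, 0, 0]
3 pivots among 4 columns.
Only 3 < 4 pivot columns, so the columns are linearly dependent.

no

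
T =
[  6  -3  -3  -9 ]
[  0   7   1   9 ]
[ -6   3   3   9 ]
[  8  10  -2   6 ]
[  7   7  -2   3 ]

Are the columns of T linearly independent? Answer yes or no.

no

Row reduce T to echelon form.
R3 ← R3 + R1: [0, 0, 0, 0]
R4 ← R4 − (4/3)·R1: [0, 14, 2, 18]
R5 ← R5 − (7/6)·R1: [0, 21/2, 3/2, 27/2]
R4 ← R4 − (2)·R2: [0, 0, 0, 0]
R5 ← R5 − (3/2)·R2: [0, 0, 0, 0]
2 pivots among 4 columns.
Only 2 < 4 pivot columns, so the columns are linearly dependent.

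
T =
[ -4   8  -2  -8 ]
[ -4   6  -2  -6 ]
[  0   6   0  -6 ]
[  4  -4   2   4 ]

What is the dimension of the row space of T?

Row reduce to echelon form.
R2 ← R2 − R1: [0, -2, 0, 2]
R4 ← R4 + R1: [0, 4, 0, -4]
R3 ← R3 + (3)·R2: [0, 0, 0, 0]
R4 ← R4 + (2)·R2: [0, 0, 0, 0]
Echelon form has 2 nonzero rows, so rank(T) = 2.
The row space has dimension equal to the rank: 2.

2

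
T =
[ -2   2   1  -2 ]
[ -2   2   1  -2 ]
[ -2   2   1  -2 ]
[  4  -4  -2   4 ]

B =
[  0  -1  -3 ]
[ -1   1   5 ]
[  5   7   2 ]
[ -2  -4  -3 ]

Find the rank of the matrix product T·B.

First compute TB:
[[  7,  19,  24],
 [  7,  19,  24],
 [  7,  19,  24],
 [-14, -38, -48]]
Now row reduce the product.
R2 ← R2 − R1: [0, 0, 0]
R3 ← R3 − R1: [0, 0, 0]
R4 ← R4 + (2)·R1: [0, 0, 0]
1 nonzero row, so rank(TB) = 1.

1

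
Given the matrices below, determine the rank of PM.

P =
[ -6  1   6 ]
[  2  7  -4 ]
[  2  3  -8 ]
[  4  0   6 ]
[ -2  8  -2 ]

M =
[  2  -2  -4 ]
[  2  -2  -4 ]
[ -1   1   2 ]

1

First compute PM:
[[-16,  16,  32],
 [ 22, -22, -44],
 [ 18, -18, -36],
 [  2,  -2,  -4],
 [ 14, -14, -28]]
Now row reduce the product.
R2 ← R2 + (11/8)·R1: [0, 0, 0]
R3 ← R3 + (9/8)·R1: [0, 0, 0]
R4 ← R4 + (1/8)·R1: [0, 0, 0]
R5 ← R5 + (7/8)·R1: [0, 0, 0]
1 nonzero row, so rank(PM) = 1.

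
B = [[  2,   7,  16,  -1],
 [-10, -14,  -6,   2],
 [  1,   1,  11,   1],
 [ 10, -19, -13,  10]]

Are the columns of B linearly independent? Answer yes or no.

Row reduce B to echelon form.
R2 ← R2 + (5)·R1: [0, 21, 74, -3]
R3 ← R3 − (1/2)·R1: [0, -5/2, 3, 3/2]
R4 ← R4 − (5)·R1: [0, -54, -93, 15]
R3 ← R3 + (5/42)·R2: [0, 0, 248/21, 8/7]
R4 ← R4 + (18/7)·R2: [0, 0, 681/7, 51/7]
R4 ← R4 − (2043/248)·R3: [0, 0, 0, -66/31]
4 pivots among 4 columns.
Every column is a pivot column, so the columns are linearly independent.

yes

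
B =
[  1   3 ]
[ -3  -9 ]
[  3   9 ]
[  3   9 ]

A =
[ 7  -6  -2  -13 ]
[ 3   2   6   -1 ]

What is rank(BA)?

1

First compute BA:
[[ 16,   0,  16, -16],
 [-48,   0, -48,  48],
 [ 48,   0,  48, -48],
 [ 48,   0,  48, -48]]
Now row reduce the product.
R2 ← R2 + (3)·R1: [0, 0, 0, 0]
R3 ← R3 − (3)·R1: [0, 0, 0, 0]
R4 ← R4 − (3)·R1: [0, 0, 0, 0]
1 nonzero row, so rank(BA) = 1.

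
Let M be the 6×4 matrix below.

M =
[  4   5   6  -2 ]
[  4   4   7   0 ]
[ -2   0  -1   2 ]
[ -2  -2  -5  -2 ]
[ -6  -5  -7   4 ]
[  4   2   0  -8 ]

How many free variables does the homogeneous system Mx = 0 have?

1

Row reduce to echelon form.
R2 ← R2 − R1: [0, -1, 1, 2]
R3 ← R3 + (1/2)·R1: [0, 5/2, 2, 1]
R4 ← R4 + (1/2)·R1: [0, 1/2, -2, -3]
R5 ← R5 + (3/2)·R1: [0, 5/2, 2, 1]
R6 ← R6 − R1: [0, -3, -6, -6]
R3 ← R3 + (5/2)·R2: [0, 0, 9/2, 6]
R4 ← R4 + (1/2)·R2: [0, 0, -3/2, -2]
R5 ← R5 + (5/2)·R2: [0, 0, 9/2, 6]
R6 ← R6 − (3)·R2: [0, 0, -9, -12]
R4 ← R4 + (1/3)·R3: [0, 0, 0, 0]
R5 ← R5 − R3: [0, 0, 0, 0]
R6 ← R6 + (2)·R3: [0, 0, 0, 0]
3 nonzero rows, so rank(M) = 3.
M has 4 columns; by rank–nullity, nullity = 4 − 3 = 1.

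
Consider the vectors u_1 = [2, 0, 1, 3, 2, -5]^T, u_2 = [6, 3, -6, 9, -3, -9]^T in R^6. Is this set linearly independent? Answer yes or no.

Form the matrix with these vectors as rows and row reduce.
R2 ← R2 − (3)·R1: [0, 3, -9, 0, -9, 6]
2 nonzero rows, so the 2 vectors span a space of dimension 2.
Since 2 = 2, the vectors are linearly independent.

yes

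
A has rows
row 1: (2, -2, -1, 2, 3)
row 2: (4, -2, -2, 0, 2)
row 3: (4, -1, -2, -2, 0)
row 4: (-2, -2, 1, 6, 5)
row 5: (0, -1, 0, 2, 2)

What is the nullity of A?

Row reduce to echelon form.
R2 ← R2 − (2)·R1: [0, 2, 0, -4, -4]
R3 ← R3 − (2)·R1: [0, 3, 0, -6, -6]
R4 ← R4 + R1: [0, -4, 0, 8, 8]
R3 ← R3 − (3/2)·R2: [0, 0, 0, 0, 0]
R4 ← R4 + (2)·R2: [0, 0, 0, 0, 0]
R5 ← R5 + (1/2)·R2: [0, 0, 0, 0, 0]
2 nonzero rows, so rank(A) = 2.
A has 5 columns; by rank–nullity, nullity = 5 − 2 = 3.

3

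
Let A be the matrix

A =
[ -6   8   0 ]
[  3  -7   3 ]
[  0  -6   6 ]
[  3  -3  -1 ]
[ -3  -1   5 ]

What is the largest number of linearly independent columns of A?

Row reduce to echelon form.
R2 ← R2 + (1/2)·R1: [0, -3, 3]
R4 ← R4 + (1/2)·R1: [0, 1, -1]
R5 ← R5 − (1/2)·R1: [0, -5, 5]
R3 ← R3 − (2)·R2: [0, 0, 0]
R4 ← R4 + (1/3)·R2: [0, 0, 0]
R5 ← R5 − (5/3)·R2: [0, 0, 0]
Echelon form has 2 nonzero rows, so rank(A) = 2.
The rank gives the maximum number of linearly independent columns: 2.

2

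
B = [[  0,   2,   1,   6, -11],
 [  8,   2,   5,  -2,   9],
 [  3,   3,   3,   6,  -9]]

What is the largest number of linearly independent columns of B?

Row reduce to echelon form.
Swap R1 ↔ R2
R3 ← R3 − (3/8)·R1: [0, 9/4, 9/8, 27/4, -99/8]
R3 ← R3 − (9/8)·R2: [0, 0, 0, 0, 0]
Echelon form has 2 nonzero rows, so rank(B) = 2.
The rank gives the maximum number of linearly independent columns: 2.

2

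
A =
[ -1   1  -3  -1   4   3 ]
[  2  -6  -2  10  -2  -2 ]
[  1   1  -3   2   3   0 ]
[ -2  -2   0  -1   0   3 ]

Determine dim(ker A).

3

Row reduce to echelon form.
R2 ← R2 + (2)·R1: [0, -4, -8, 8, 6, 4]
R3 ← R3 + R1: [0, 2, -6, 1, 7, 3]
R4 ← R4 − (2)·R1: [0, -4, 6, 1, -8, -3]
R3 ← R3 + (1/2)·R2: [0, 0, -10, 5, 10, 5]
R4 ← R4 − R2: [0, 0, 14, -7, -14, -7]
R4 ← R4 + (7/5)·R3: [0, 0, 0, 0, 0, 0]
3 nonzero rows, so rank(A) = 3.
A has 6 columns; by rank–nullity, nullity = 6 − 3 = 3.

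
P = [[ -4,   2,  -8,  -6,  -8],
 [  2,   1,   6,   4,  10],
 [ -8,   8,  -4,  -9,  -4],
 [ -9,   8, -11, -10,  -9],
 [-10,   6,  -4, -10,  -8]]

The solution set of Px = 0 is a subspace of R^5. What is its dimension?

Row reduce to echelon form.
R2 ← R2 + (1/2)·R1: [0, 2, 2, 1, 6]
R3 ← R3 − (2)·R1: [0, 4, 12, 3, 12]
R4 ← R4 − (9/4)·R1: [0, 7/2, 7, 7/2, 9]
R5 ← R5 − (5/2)·R1: [0, 1, 16, 5, 12]
R3 ← R3 − (2)·R2: [0, 0, 8, 1, 0]
R4 ← R4 − (7/4)·R2: [0, 0, 7/2, 7/4, -3/2]
R5 ← R5 − (1/2)·R2: [0, 0, 15, 9/2, 9]
R4 ← R4 − (7/16)·R3: [0, 0, 0, 21/16, -3/2]
R5 ← R5 − (15/8)·R3: [0, 0, 0, 21/8, 9]
R5 ← R5 − (2)·R4: [0, 0, 0, 0, 12]
5 nonzero rows, so rank(P) = 5.
P has 5 columns; by rank–nullity, nullity = 5 − 5 = 0.

0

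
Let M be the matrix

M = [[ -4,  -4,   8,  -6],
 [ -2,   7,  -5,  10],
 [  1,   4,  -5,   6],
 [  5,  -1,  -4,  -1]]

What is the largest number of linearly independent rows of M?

Row reduce to echelon form.
R2 ← R2 − (1/2)·R1: [0, 9, -9, 13]
R3 ← R3 + (1/4)·R1: [0, 3, -3, 9/2]
R4 ← R4 + (5/4)·R1: [0, -6, 6, -17/2]
R3 ← R3 − (1/3)·R2: [0, 0, 0, 1/6]
R4 ← R4 + (2/3)·R2: [0, 0, 0, 1/6]
R4 ← R4 − R3: [0, 0, 0, 0]
Echelon form has 3 nonzero rows, so rank(M) = 3.
The rank gives the maximum number of linearly independent rows: 3.

3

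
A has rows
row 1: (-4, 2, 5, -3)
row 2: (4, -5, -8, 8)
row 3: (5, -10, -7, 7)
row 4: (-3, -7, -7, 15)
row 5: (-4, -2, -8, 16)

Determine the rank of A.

3

Row reduce to echelon form.
R2 ← R2 + R1: [0, -3, -3, 5]
R3 ← R3 + (5/4)·R1: [0, -15/2, -3/4, 13/4]
R4 ← R4 − (3/4)·R1: [0, -17/2, -43/4, 69/4]
R5 ← R5 − R1: [0, -4, -13, 19]
R3 ← R3 − (5/2)·R2: [0, 0, 27/4, -37/4]
R4 ← R4 − (17/6)·R2: [0, 0, -9/4, 37/12]
R5 ← R5 − (4/3)·R2: [0, 0, -9, 37/3]
R4 ← R4 + (1/3)·R3: [0, 0, 0, 0]
R5 ← R5 + (4/3)·R3: [0, 0, 0, 0]
Echelon form has 3 nonzero rows, so rank(A) = 3.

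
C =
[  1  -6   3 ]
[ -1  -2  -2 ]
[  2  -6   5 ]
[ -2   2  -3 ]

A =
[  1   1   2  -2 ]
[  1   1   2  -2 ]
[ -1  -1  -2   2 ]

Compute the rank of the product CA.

1

First compute CA:
[[ -8,  -8, -16,  16],
 [ -1,  -1,  -2,   2],
 [ -9,  -9, -18,  18],
 [  3,   3,   6,  -6]]
Now row reduce the product.
R2 ← R2 − (1/8)·R1: [0, 0, 0, 0]
R3 ← R3 − (9/8)·R1: [0, 0, 0, 0]
R4 ← R4 + (3/8)·R1: [0, 0, 0, 0]
1 nonzero row, so rank(CA) = 1.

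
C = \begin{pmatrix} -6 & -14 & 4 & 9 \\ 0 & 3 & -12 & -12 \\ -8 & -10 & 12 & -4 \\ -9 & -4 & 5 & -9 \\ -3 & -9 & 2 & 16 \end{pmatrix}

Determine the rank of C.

Row reduce to echelon form.
R3 ← R3 − (4/3)·R1: [0, 26/3, 20/3, -16]
R4 ← R4 − (3/2)·R1: [0, 17, -1, -45/2]
R5 ← R5 − (1/2)·R1: [0, -2, 0, 23/2]
R3 ← R3 − (26/9)·R2: [0, 0, 124/3, 56/3]
R4 ← R4 − (17/3)·R2: [0, 0, 67, 91/2]
R5 ← R5 + (2/3)·R2: [0, 0, -8, 7/2]
R4 ← R4 − (201/124)·R3: [0, 0, 0, 945/62]
R5 ← R5 + (6/31)·R3: [0, 0, 0, 441/62]
R5 ← R5 − (7/15)·R4: [0, 0, 0, 0]
Echelon form has 4 nonzero rows, so rank(C) = 4.

4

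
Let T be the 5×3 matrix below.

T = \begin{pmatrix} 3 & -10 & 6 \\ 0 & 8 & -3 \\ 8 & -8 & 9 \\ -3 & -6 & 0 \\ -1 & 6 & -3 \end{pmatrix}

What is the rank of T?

2

Row reduce to echelon form.
R3 ← R3 − (8/3)·R1: [0, 56/3, -7]
R4 ← R4 + R1: [0, -16, 6]
R5 ← R5 + (1/3)·R1: [0, 8/3, -1]
R3 ← R3 − (7/3)·R2: [0, 0, 0]
R4 ← R4 + (2)·R2: [0, 0, 0]
R5 ← R5 − (1/3)·R2: [0, 0, 0]
Echelon form has 2 nonzero rows, so rank(T) = 2.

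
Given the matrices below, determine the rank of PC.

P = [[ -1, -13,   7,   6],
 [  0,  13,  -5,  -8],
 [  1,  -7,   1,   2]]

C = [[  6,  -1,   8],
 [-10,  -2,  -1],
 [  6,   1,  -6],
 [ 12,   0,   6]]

3

First compute PC:
[[238,  34,  -1],
 [-256, -31, -31],
 [106,  14,  21]]
Now row reduce the product.
R2 ← R2 + (128/119)·R1: [0, 39/7, -3817/119]
R3 ← R3 − (53/119)·R1: [0, -8/7, 2552/119]
R3 ← R3 + (8/39)·R2: [0, 0, 9856/663]
3 nonzero rows, so rank(PC) = 3.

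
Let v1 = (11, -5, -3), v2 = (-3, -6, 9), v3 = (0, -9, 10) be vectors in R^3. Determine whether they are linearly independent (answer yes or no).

no

Form the matrix with these vectors as rows and row reduce.
R2 ← R2 + (3/11)·R1: [0, -81/11, 90/11]
R3 ← R3 − (11/9)·R2: [0, 0, 0]
2 nonzero rows, so the 3 vectors span a space of dimension 2.
Since 2 < 3, the vectors are linearly dependent.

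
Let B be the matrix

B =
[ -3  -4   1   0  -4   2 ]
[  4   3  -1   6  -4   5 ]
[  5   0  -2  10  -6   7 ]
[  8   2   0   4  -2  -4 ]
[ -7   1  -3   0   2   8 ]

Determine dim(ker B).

1

Row reduce to echelon form.
R2 ← R2 + (4/3)·R1: [0, -7/3, 1/3, 6, -28/3, 23/3]
R3 ← R3 + (5/3)·R1: [0, -20/3, -1/3, 10, -38/3, 31/3]
R4 ← R4 + (8/3)·R1: [0, -26/3, 8/3, 4, -38/3, 4/3]
R5 ← R5 − (7/3)·R1: [0, 31/3, -16/3, 0, 34/3, 10/3]
R3 ← R3 − (20/7)·R2: [0, 0, -9/7, -50/7, 14, -81/7]
R4 ← R4 − (26/7)·R2: [0, 0, 10/7, -128/7, 22, -190/7]
R5 ← R5 + (31/7)·R2: [0, 0, -27/7, 186/7, -30, 261/7]
R4 ← R4 + (10/9)·R3: [0, 0, 0, -236/9, 338/9, -40]
R5 ← R5 − (3)·R3: [0, 0, 0, 48, -72, 72]
R5 ← R5 + (108/59)·R4: [0, 0, 0, 0, -192/59, -72/59]
5 nonzero rows, so rank(B) = 5.
B has 6 columns; by rank–nullity, nullity = 6 − 5 = 1.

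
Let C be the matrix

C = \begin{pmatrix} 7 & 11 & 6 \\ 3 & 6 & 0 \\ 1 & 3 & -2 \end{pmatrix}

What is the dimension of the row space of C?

2

Row reduce to echelon form.
R2 ← R2 − (3/7)·R1: [0, 9/7, -18/7]
R3 ← R3 − (1/7)·R1: [0, 10/7, -20/7]
R3 ← R3 − (10/9)·R2: [0, 0, 0]
Echelon form has 2 nonzero rows, so rank(C) = 2.
The row space has dimension equal to the rank: 2.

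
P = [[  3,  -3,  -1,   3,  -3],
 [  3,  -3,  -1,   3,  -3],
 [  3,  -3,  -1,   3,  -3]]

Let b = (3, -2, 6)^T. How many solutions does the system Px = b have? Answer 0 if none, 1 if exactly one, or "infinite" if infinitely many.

0

Row reduce the augmented matrix [P | b].
R2 ← R2 − R1: [0, 0, 0, 0, 0, -5]
R3 ← R3 − R1: [0, 0, 0, 0, 0, 3]
R3 ← R3 + (3/5)·R2: [0, 0, 0, 0, 0, 0]
The echelon form has 2 nonzero rows; the last pivot sits in the augmented column, so rank(P) = 1 but rank([P|b]) = 2.
Since the ranks differ, the system is inconsistent.
It has no solutions.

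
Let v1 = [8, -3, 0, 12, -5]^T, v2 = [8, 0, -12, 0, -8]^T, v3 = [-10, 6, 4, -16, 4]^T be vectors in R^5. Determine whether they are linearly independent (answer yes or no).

Form the matrix with these vectors as rows and row reduce.
R2 ← R2 − R1: [0, 3, -12, -12, -3]
R3 ← R3 + (5/4)·R1: [0, 9/4, 4, -1, -9/4]
R3 ← R3 − (3/4)·R2: [0, 0, 13, 8, 0]
3 nonzero rows, so the 3 vectors span a space of dimension 3.
Since 3 = 3, the vectors are linearly independent.

yes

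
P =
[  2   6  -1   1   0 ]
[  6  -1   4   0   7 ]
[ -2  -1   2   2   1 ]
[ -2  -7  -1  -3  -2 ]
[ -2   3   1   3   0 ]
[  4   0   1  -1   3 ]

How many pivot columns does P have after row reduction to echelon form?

3

Row reduce to echelon form.
R2 ← R2 − (3)·R1: [0, -19, 7, -3, 7]
R3 ← R3 + R1: [0, 5, 1, 3, 1]
R4 ← R4 + R1: [0, -1, -2, -2, -2]
R5 ← R5 + R1: [0, 9, 0, 4, 0]
R6 ← R6 − (2)·R1: [0, -12, 3, -3, 3]
R3 ← R3 + (5/19)·R2: [0, 0, 54/19, 42/19, 54/19]
R4 ← R4 − (1/19)·R2: [0, 0, -45/19, -35/19, -45/19]
R5 ← R5 + (9/19)·R2: [0, 0, 63/19, 49/19, 63/19]
R6 ← R6 − (12/19)·R2: [0, 0, -27/19, -21/19, -27/19]
R4 ← R4 + (5/6)·R3: [0, 0, 0, 0, 0]
R5 ← R5 − (7/6)·R3: [0, 0, 0, 0, 0]
R6 ← R6 + (1/2)·R3: [0, 0, 0, 0, 0]
Echelon form has 3 nonzero rows, so rank(P) = 3.
Each nonzero row contributes one pivot column: 3 pivot columns.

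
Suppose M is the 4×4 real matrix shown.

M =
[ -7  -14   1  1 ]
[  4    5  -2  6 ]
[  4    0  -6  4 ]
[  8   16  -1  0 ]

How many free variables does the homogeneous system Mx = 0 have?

Row reduce to echelon form.
R2 ← R2 + (4/7)·R1: [0, -3, -10/7, 46/7]
R3 ← R3 + (4/7)·R1: [0, -8, -38/7, 32/7]
R4 ← R4 + (8/7)·R1: [0, 0, 1/7, 8/7]
R3 ← R3 − (8/3)·R2: [0, 0, -34/21, -272/21]
R4 ← R4 + (3/34)·R3: [0, 0, 0, 0]
3 nonzero rows, so rank(M) = 3.
M has 4 columns; by rank–nullity, nullity = 4 − 3 = 1.

1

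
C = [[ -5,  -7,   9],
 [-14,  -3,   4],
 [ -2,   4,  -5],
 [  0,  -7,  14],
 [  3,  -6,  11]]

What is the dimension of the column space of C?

Row reduce to echelon form.
R2 ← R2 − (14/5)·R1: [0, 83/5, -106/5]
R3 ← R3 − (2/5)·R1: [0, 34/5, -43/5]
R5 ← R5 + (3/5)·R1: [0, -51/5, 82/5]
R3 ← R3 − (34/83)·R2: [0, 0, 7/83]
R4 ← R4 + (35/83)·R2: [0, 0, 420/83]
R5 ← R5 + (51/83)·R2: [0, 0, 280/83]
R4 ← R4 − (60)·R3: [0, 0, 0]
R5 ← R5 − (40)·R3: [0, 0, 0]
Echelon form has 3 nonzero rows, so rank(C) = 3.
The column space has dimension equal to the rank: 3.

3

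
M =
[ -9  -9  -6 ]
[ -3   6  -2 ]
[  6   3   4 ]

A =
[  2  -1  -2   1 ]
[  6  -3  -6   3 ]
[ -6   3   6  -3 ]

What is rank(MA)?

1

First compute MA:
[[-36,  18,  36, -18],
 [ 42, -21, -42,  21],
 [  6,  -3,  -6,   3]]
Now row reduce the product.
R2 ← R2 + (7/6)·R1: [0, 0, 0, 0]
R3 ← R3 + (1/6)·R1: [0, 0, 0, 0]
1 nonzero row, so rank(MA) = 1.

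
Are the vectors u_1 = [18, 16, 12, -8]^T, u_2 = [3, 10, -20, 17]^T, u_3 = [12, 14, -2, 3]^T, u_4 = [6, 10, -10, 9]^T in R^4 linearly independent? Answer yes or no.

no

Form the matrix with these vectors as rows and row reduce.
R2 ← R2 − (1/6)·R1: [0, 22/3, -22, 55/3]
R3 ← R3 − (2/3)·R1: [0, 10/3, -10, 25/3]
R4 ← R4 − (1/3)·R1: [0, 14/3, -14, 35/3]
R3 ← R3 − (5/11)·R2: [0, 0, 0, 0]
R4 ← R4 − (7/11)·R2: [0, 0, 0, 0]
2 nonzero rows, so the 4 vectors span a space of dimension 2.
Since 2 < 4, the vectors are linearly dependent.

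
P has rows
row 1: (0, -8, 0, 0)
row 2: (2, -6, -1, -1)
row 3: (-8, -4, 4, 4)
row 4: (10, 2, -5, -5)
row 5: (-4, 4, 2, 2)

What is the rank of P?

Row reduce to echelon form.
Swap R1 ↔ R2
R3 ← R3 + (4)·R1: [0, -28, 0, 0]
R4 ← R4 − (5)·R1: [0, 32, 0, 0]
R5 ← R5 + (2)·R1: [0, -8, 0, 0]
R3 ← R3 − (7/2)·R2: [0, 0, 0, 0]
R4 ← R4 + (4)·R2: [0, 0, 0, 0]
R5 ← R5 − R2: [0, 0, 0, 0]
Echelon form has 2 nonzero rows, so rank(P) = 2.

2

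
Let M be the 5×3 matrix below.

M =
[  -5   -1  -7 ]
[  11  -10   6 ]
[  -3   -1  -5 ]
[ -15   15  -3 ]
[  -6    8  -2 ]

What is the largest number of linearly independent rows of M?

3

Row reduce to echelon form.
R2 ← R2 + (11/5)·R1: [0, -61/5, -47/5]
R3 ← R3 − (3/5)·R1: [0, -2/5, -4/5]
R4 ← R4 − (3)·R1: [0, 18, 18]
R5 ← R5 − (6/5)·R1: [0, 46/5, 32/5]
R3 ← R3 − (2/61)·R2: [0, 0, -30/61]
R4 ← R4 + (90/61)·R2: [0, 0, 252/61]
R5 ← R5 + (46/61)·R2: [0, 0, -42/61]
R4 ← R4 + (42/5)·R3: [0, 0, 0]
R5 ← R5 − (7/5)·R3: [0, 0, 0]
Echelon form has 3 nonzero rows, so rank(M) = 3.
The rank gives the maximum number of linearly independent rows: 3.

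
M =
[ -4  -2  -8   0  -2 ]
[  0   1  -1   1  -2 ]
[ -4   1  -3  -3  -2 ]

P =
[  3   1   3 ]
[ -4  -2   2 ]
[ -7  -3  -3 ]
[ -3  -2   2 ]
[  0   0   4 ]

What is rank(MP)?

First compute MP:
[[ 52,  24,   0],
 [  0,  -1,  -1],
 [ 14,   9, -15]]
Now row reduce the product.
R3 ← R3 − (7/26)·R1: [0, 33/13, -15]
R3 ← R3 + (33/13)·R2: [0, 0, -228/13]
3 nonzero rows, so rank(MP) = 3.

3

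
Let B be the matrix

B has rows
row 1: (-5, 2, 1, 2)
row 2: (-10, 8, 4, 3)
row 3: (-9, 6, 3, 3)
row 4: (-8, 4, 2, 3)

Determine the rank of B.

Row reduce to echelon form.
R2 ← R2 − (2)·R1: [0, 4, 2, -1]
R3 ← R3 − (9/5)·R1: [0, 12/5, 6/5, -3/5]
R4 ← R4 − (8/5)·R1: [0, 4/5, 2/5, -1/5]
R3 ← R3 − (3/5)·R2: [0, 0, 0, 0]
R4 ← R4 − (1/5)·R2: [0, 0, 0, 0]
Echelon form has 2 nonzero rows, so rank(B) = 2.

2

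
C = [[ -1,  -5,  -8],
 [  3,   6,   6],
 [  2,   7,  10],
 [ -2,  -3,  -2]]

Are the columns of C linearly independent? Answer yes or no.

Row reduce C to echelon form.
R2 ← R2 + (3)·R1: [0, -9, -18]
R3 ← R3 + (2)·R1: [0, -3, -6]
R4 ← R4 − (2)·R1: [0, 7, 14]
R3 ← R3 − (1/3)·R2: [0, 0, 0]
R4 ← R4 + (7/9)·R2: [0, 0, 0]
2 pivots among 3 columns.
Only 2 < 3 pivot columns, so the columns are linearly dependent.

no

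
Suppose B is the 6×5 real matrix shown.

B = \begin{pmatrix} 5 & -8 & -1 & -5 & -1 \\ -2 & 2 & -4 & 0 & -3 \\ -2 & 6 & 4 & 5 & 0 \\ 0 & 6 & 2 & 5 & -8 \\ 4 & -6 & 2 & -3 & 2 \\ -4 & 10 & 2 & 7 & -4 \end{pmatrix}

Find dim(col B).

3

Row reduce to echelon form.
R2 ← R2 + (2/5)·R1: [0, -6/5, -22/5, -2, -17/5]
R3 ← R3 + (2/5)·R1: [0, 14/5, 18/5, 3, -2/5]
R5 ← R5 − (4/5)·R1: [0, 2/5, 14/5, 1, 14/5]
R6 ← R6 + (4/5)·R1: [0, 18/5, 6/5, 3, -24/5]
R3 ← R3 + (7/3)·R2: [0, 0, -20/3, -5/3, -25/3]
R4 ← R4 + (5)·R2: [0, 0, -20, -5, -25]
R5 ← R5 + (1/3)·R2: [0, 0, 4/3, 1/3, 5/3]
R6 ← R6 + (3)·R2: [0, 0, -12, -3, -15]
R4 ← R4 − (3)·R3: [0, 0, 0, 0, 0]
R5 ← R5 + (1/5)·R3: [0, 0, 0, 0, 0]
R6 ← R6 − (9/5)·R3: [0, 0, 0, 0, 0]
Echelon form has 3 nonzero rows, so rank(B) = 3.
The column space has dimension equal to the rank: 3.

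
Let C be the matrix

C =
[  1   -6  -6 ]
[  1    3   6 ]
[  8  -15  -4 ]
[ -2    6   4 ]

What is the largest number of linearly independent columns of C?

2

Row reduce to echelon form.
R2 ← R2 − R1: [0, 9, 12]
R3 ← R3 − (8)·R1: [0, 33, 44]
R4 ← R4 + (2)·R1: [0, -6, -8]
R3 ← R3 − (11/3)·R2: [0, 0, 0]
R4 ← R4 + (2/3)·R2: [0, 0, 0]
Echelon form has 2 nonzero rows, so rank(C) = 2.
The rank gives the maximum number of linearly independent columns: 2.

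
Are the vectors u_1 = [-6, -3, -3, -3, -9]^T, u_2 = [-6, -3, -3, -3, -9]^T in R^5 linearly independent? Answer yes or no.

Form the matrix with these vectors as rows and row reduce.
R2 ← R2 − R1: [0, 0, 0, 0, 0]
1 nonzero row, so the 2 vectors span a space of dimension 1.
Since 1 < 2, the vectors are linearly dependent.

no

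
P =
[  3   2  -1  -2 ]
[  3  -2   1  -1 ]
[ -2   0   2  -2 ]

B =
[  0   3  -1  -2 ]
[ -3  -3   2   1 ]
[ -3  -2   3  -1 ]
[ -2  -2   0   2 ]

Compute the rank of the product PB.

First compute PB:
[[  1,   9,  -2,  -7],
 [  5,  15,  -4, -11],
 [ -2,  -6,   8,  -2]]
Now row reduce the product.
R2 ← R2 − (5)·R1: [0, -30, 6, 24]
R3 ← R3 + (2)·R1: [0, 12, 4, -16]
R3 ← R3 + (2/5)·R2: [0, 0, 32/5, -32/5]
3 nonzero rows, so rank(PB) = 3.

3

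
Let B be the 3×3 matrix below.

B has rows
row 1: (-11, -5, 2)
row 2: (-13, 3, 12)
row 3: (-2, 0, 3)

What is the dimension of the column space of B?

3

Row reduce to echelon form.
R2 ← R2 − (13/11)·R1: [0, 98/11, 106/11]
R3 ← R3 − (2/11)·R1: [0, 10/11, 29/11]
R3 ← R3 − (5/49)·R2: [0, 0, 81/49]
Echelon form has 3 nonzero rows, so rank(B) = 3.
The column space has dimension equal to the rank: 3.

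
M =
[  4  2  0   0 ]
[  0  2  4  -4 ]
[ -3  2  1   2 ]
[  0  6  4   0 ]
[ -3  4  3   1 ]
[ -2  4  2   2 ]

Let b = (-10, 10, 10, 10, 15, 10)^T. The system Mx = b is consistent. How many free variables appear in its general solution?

1

Row reduce the augmented matrix [M | b].
R3 ← R3 + (3/4)·R1: [0, 7/2, 1, 2, 5/2]
R5 ← R5 + (3/4)·R1: [0, 11/2, 3, 1, 15/2]
R6 ← R6 + (1/2)·R1: [0, 5, 2, 2, 5]
R3 ← R3 − (7/4)·R2: [0, 0, -6, 9, -15]
R4 ← R4 − (3)·R2: [0, 0, -8, 12, -20]
R5 ← R5 − (11/4)·R2: [0, 0, -8, 12, -20]
R6 ← R6 − (5/2)·R2: [0, 0, -8, 12, -20]
R4 ← R4 − (4/3)·R3: [0, 0, 0, 0, 0]
R5 ← R5 − (4/3)·R3: [0, 0, 0, 0, 0]
R6 ← R6 − (4/3)·R3: [0, 0, 0, 0, 0]
The echelon form has 3 nonzero rows, and every pivot lies in the first 4 columns, so rank(M) = rank([M|b]) = 3.
The system is consistent.
Free variables = (unknowns) − (rank) = 4 − 3 = 1.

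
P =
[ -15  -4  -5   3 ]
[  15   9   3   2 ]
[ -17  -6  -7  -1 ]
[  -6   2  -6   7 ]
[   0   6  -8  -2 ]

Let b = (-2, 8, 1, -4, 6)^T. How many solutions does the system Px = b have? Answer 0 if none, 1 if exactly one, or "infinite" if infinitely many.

0

Row reduce the augmented matrix [P | b].
R2 ← R2 + R1: [0, 5, -2, 5, 6]
R3 ← R3 − (17/15)·R1: [0, -22/15, -4/3, -22/5, 49/15]
R4 ← R4 − (2/5)·R1: [0, 18/5, -4, 29/5, -16/5]
R3 ← R3 + (22/75)·R2: [0, 0, -48/25, -44/15, 377/75]
R4 ← R4 − (18/25)·R2: [0, 0, -64/25, 11/5, -188/25]
R5 ← R5 − (6/5)·R2: [0, 0, -28/5, -8, -6/5]
R4 ← R4 − (4/3)·R3: [0, 0, 0, 55/9, -128/9]
R5 ← R5 − (35/12)·R3: [0, 0, 0, 5/9, -571/36]
R5 ← R5 − (1/11)·R4: [0, 0, 0, 0, -641/44]
The echelon form has 5 nonzero rows; the last pivot sits in the augmented column, so rank(P) = 4 but rank([P|b]) = 5.
Since the ranks differ, the system is inconsistent.
It has no solutions.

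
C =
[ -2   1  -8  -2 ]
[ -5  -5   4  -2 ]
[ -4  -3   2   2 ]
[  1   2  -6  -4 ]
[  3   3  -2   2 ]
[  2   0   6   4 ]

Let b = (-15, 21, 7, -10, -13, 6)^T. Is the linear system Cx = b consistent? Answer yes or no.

yes

Row reduce the augmented matrix [C | b].
R2 ← R2 − (5/2)·R1: [0, -15/2, 24, 3, 117/2]
R3 ← R3 − (2)·R1: [0, -5, 18, 6, 37]
R4 ← R4 + (1/2)·R1: [0, 5/2, -10, -5, -35/2]
R5 ← R5 + (3/2)·R1: [0, 9/2, -14, -1, -71/2]
R6 ← R6 + R1: [0, 1, -2, 2, -9]
R3 ← R3 − (2/3)·R2: [0, 0, 2, 4, -2]
R4 ← R4 + (1/3)·R2: [0, 0, -2, -4, 2]
R5 ← R5 + (3/5)·R2: [0, 0, 2/5, 4/5, -2/5]
R6 ← R6 + (2/15)·R2: [0, 0, 6/5, 12/5, -6/5]
R4 ← R4 + R3: [0, 0, 0, 0, 0]
R5 ← R5 − (1/5)·R3: [0, 0, 0, 0, 0]
R6 ← R6 − (3/5)·R3: [0, 0, 0, 0, 0]
The echelon form has 3 nonzero rows, and every pivot lies in the first 4 columns, so rank(C) = rank([C|b]) = 3.
The system is consistent.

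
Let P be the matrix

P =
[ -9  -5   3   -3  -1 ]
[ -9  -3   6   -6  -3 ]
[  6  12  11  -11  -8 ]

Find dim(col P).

Row reduce to echelon form.
R2 ← R2 − R1: [0, 2, 3, -3, -2]
R3 ← R3 + (2/3)·R1: [0, 26/3, 13, -13, -26/3]
R3 ← R3 − (13/3)·R2: [0, 0, 0, 0, 0]
Echelon form has 2 nonzero rows, so rank(P) = 2.
The column space has dimension equal to the rank: 2.

2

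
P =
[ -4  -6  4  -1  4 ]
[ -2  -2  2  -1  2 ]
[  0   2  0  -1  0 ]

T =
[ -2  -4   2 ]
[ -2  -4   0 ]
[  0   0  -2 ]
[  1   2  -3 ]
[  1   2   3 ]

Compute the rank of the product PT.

2

First compute PT:
[[ 23,  46,  -1],
 [  9,  18,   1],
 [ -5, -10,   3]]
Now row reduce the product.
R2 ← R2 − (9/23)·R1: [0, 0, 32/23]
R3 ← R3 + (5/23)·R1: [0, 0, 64/23]
R3 ← R3 − (2)·R2: [0, 0, 0]
2 nonzero rows, so rank(PT) = 2.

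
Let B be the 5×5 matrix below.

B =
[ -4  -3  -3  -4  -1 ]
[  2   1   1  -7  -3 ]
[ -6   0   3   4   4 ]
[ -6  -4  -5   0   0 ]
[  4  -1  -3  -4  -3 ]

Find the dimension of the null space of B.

1

Row reduce to echelon form.
R2 ← R2 + (1/2)·R1: [0, -1/2, -1/2, -9, -7/2]
R3 ← R3 − (3/2)·R1: [0, 9/2, 15/2, 10, 11/2]
R4 ← R4 − (3/2)·R1: [0, 1/2, -1/2, 6, 3/2]
R5 ← R5 + R1: [0, -4, -6, -8, -4]
R3 ← R3 + (9)·R2: [0, 0, 3, -71, -26]
R4 ← R4 + R2: [0, 0, -1, -3, -2]
R5 ← R5 − (8)·R2: [0, 0, -2, 64, 24]
R4 ← R4 + (1/3)·R3: [0, 0, 0, -80/3, -32/3]
R5 ← R5 + (2/3)·R3: [0, 0, 0, 50/3, 20/3]
R5 ← R5 + (5/8)·R4: [0, 0, 0, 0, 0]
4 nonzero rows, so rank(B) = 4.
B has 5 columns; by rank–nullity, nullity = 5 − 4 = 1.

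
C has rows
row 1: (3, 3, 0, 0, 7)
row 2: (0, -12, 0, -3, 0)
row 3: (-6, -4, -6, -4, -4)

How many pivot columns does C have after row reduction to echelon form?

3

Row reduce to echelon form.
R3 ← R3 + (2)·R1: [0, 2, -6, -4, 10]
R3 ← R3 + (1/6)·R2: [0, 0, -6, -9/2, 10]
Echelon form has 3 nonzero rows, so rank(C) = 3.
Each nonzero row contributes one pivot column: 3 pivot columns.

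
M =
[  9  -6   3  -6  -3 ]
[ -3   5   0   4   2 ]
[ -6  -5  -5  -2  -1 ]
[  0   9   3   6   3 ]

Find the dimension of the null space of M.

3

Row reduce to echelon form.
R2 ← R2 + (1/3)·R1: [0, 3, 1, 2, 1]
R3 ← R3 + (2/3)·R1: [0, -9, -3, -6, -3]
R3 ← R3 + (3)·R2: [0, 0, 0, 0, 0]
R4 ← R4 − (3)·R2: [0, 0, 0, 0, 0]
2 nonzero rows, so rank(M) = 2.
M has 5 columns; by rank–nullity, nullity = 5 − 2 = 3.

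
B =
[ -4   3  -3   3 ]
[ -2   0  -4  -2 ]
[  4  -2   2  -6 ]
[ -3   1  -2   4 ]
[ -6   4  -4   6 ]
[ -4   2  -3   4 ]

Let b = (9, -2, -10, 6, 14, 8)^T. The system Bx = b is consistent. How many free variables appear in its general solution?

1

Row reduce the augmented matrix [B | b].
R2 ← R2 − (1/2)·R1: [0, -3/2, -5/2, -7/2, -13/2]
R3 ← R3 + R1: [0, 1, -1, -3, -1]
R4 ← R4 − (3/4)·R1: [0, -5/4, 1/4, 7/4, -3/4]
R5 ← R5 − (3/2)·R1: [0, -1/2, 1/2, 3/2, 1/2]
R6 ← R6 − R1: [0, -1, 0, 1, -1]
R3 ← R3 + (2/3)·R2: [0, 0, -8/3, -16/3, -16/3]
R4 ← R4 − (5/6)·R2: [0, 0, 7/3, 14/3, 14/3]
R5 ← R5 − (1/3)·R2: [0, 0, 4/3, 8/3, 8/3]
R6 ← R6 − (2/3)·R2: [0, 0, 5/3, 10/3, 10/3]
R4 ← R4 + (7/8)·R3: [0, 0, 0, 0, 0]
R5 ← R5 + (1/2)·R3: [0, 0, 0, 0, 0]
R6 ← R6 + (5/8)·R3: [0, 0, 0, 0, 0]
The echelon form has 3 nonzero rows, and every pivot lies in the first 4 columns, so rank(B) = rank([B|b]) = 3.
The system is consistent.
Free variables = (unknowns) − (rank) = 4 − 3 = 1.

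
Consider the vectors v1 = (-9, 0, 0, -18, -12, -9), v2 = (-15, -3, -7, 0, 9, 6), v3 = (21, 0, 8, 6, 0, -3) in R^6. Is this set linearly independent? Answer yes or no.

Form the matrix with these vectors as rows and row reduce.
R2 ← R2 − (5/3)·R1: [0, -3, -7, 30, 29, 21]
R3 ← R3 + (7/3)·R1: [0, 0, 8, -36, -28, -24]
3 nonzero rows, so the 3 vectors span a space of dimension 3.
Since 3 = 3, the vectors are linearly independent.

yes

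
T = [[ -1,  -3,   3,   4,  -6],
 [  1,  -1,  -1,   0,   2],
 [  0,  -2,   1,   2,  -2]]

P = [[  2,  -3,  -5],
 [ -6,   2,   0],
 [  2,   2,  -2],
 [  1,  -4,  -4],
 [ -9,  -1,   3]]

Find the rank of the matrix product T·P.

2

First compute TP:
[[ 80,  -7, -35],
 [-12,  -9,   3],
 [ 34,  -8, -16]]
Now row reduce the product.
R2 ← R2 + (3/20)·R1: [0, -201/20, -9/4]
R3 ← R3 − (17/40)·R1: [0, -201/40, -9/8]
R3 ← R3 − (1/2)·R2: [0, 0, 0]
2 nonzero rows, so rank(TP) = 2.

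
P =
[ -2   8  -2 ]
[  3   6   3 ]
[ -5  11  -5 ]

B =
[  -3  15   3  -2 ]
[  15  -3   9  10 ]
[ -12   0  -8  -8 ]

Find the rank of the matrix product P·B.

2

First compute PB:
[[150, -54,  82, 100],
 [ 45,  27,  39,  30],
 [240, -108, 124, 160]]
Now row reduce the product.
R2 ← R2 − (3/10)·R1: [0, 216/5, 72/5, 0]
R3 ← R3 − (8/5)·R1: [0, -108/5, -36/5, 0]
R3 ← R3 + (1/2)·R2: [0, 0, 0, 0]
2 nonzero rows, so rank(PB) = 2.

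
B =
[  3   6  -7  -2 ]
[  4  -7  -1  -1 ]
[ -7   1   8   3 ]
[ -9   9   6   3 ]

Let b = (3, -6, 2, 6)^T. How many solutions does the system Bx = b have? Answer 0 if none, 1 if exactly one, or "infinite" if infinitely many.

Row reduce the augmented matrix [B | b].
R2 ← R2 − (4/3)·R1: [0, -15, 25/3, 5/3, -10]
R3 ← R3 + (7/3)·R1: [0, 15, -25/3, -5/3, 9]
R4 ← R4 + (3)·R1: [0, 27, -15, -3, 15]
R3 ← R3 + R2: [0, 0, 0, 0, -1]
R4 ← R4 + (9/5)·R2: [0, 0, 0, 0, -3]
R4 ← R4 − (3)·R3: [0, 0, 0, 0, 0]
The echelon form has 3 nonzero rows; the last pivot sits in the augmented column, so rank(B) = 2 but rank([B|b]) = 3.
Since the ranks differ, the system is inconsistent.
It has no solutions.

0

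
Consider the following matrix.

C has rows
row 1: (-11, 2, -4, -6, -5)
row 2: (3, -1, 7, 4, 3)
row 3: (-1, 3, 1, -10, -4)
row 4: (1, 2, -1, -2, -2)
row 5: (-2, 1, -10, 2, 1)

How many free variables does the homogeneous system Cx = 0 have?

Row reduce to echelon form.
R2 ← R2 + (3/11)·R1: [0, -5/11, 65/11, 26/11, 18/11]
R3 ← R3 − (1/11)·R1: [0, 31/11, 15/11, -104/11, -39/11]
R4 ← R4 + (1/11)·R1: [0, 24/11, -15/11, -28/11, -27/11]
R5 ← R5 − (2/11)·R1: [0, 7/11, -102/11, 34/11, 21/11]
R3 ← R3 + (31/5)·R2: [0, 0, 38, 26/5, 33/5]
R4 ← R4 + (24/5)·R2: [0, 0, 27, 44/5, 27/5]
R5 ← R5 + (7/5)·R2: [0, 0, -1, 32/5, 21/5]
R4 ← R4 − (27/38)·R3: [0, 0, 0, 97/19, 27/38]
R5 ← R5 + (1/38)·R3: [0, 0, 0, 621/95, 831/190]
R5 ← R5 − (621/485)·R4: [0, 0, 0, 0, 336/97]
5 nonzero rows, so rank(C) = 5.
C has 5 columns; by rank–nullity, nullity = 5 − 5 = 0.

0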